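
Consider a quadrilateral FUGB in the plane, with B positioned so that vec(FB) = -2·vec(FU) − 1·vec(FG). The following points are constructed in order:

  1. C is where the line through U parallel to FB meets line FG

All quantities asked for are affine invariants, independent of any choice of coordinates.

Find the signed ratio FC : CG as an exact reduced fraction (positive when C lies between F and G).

Choose coordinates F = (0, 0), U = (1, 0), G = (0, 1), B = (-2, -1).
1. C is where the line through U parallel to FB meets line FG ⇒ C = (0, -1/2)
C = F + t·(G−F) with t = -1/2, so FC:CG = t:(1−t) = -1/2:3/2

FC:CG = -1/3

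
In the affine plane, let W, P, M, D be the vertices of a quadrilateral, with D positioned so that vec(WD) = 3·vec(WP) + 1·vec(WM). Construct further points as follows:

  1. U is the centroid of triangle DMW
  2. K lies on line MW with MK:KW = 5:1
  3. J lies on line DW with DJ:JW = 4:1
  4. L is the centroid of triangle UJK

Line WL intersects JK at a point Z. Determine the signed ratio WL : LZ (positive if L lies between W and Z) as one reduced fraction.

Set W = (0, 0), P = (1, 0), M = (0, 1), D = (3, 1); any affine frame gives the same invariant.
1. U is the centroid of triangle DMW ⇒ U = (1, 2/3)
2. K lies on line MW with MK:KW = 5:1 ⇒ K = (0, 1/6)
3. J lies on line DW with DJ:JW = 4:1 ⇒ J = (3/5, 1/5)
4. L is the centroid of triangle UJK ⇒ L = (8/15, 31/90)
line WL meets JK at Z = (24/85, 31/170)
L = W + t·(Z−W) with t = 17/9, so WL:LZ = 17/9:-8/9

WL:LZ = -17/8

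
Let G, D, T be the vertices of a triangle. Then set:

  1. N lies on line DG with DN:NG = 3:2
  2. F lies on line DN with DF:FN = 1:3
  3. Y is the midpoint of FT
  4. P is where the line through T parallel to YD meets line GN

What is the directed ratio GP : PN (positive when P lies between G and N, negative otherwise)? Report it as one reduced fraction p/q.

GP:PN = -23/15

Set G = (0, 0), D = (1, 0), T = (0, 1); any affine frame gives the same invariant.
1. N lies on line DG with DN:NG = 3:2 ⇒ N = (2/5, 0)
2. F lies on line DN with DF:FN = 1:3 ⇒ F = (17/20, 0)
3. Y is the midpoint of FT ⇒ Y = (17/40, 1/2)
4. P is where the line through T parallel to YD meets line GN ⇒ P = (23/20, 0)
P = G + t·(N−G) with t = 23/8, so GP:PN = t:(1−t) = 23/8:-15/8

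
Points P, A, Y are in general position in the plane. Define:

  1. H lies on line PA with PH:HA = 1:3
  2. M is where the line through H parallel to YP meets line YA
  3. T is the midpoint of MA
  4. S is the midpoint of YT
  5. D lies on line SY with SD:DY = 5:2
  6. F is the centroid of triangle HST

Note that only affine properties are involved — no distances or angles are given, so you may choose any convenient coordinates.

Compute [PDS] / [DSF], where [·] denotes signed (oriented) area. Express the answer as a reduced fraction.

[PDS]:[DSF] = 4

Choose coordinates P = (0, 0), A = (1, 0), Y = (0, 1).
1. H lies on line PA with PH:HA = 1:3 ⇒ H = (1/4, 0)
2. M is where the line through H parallel to YP meets line YA ⇒ M = (1/4, 3/4)
3. T is the midpoint of MA ⇒ T = (5/8, 3/8)
4. S is the midpoint of YT ⇒ S = (5/16, 11/16)
5. D lies on line SY with SD:DY = 5:2 ⇒ D = (5/56, 51/56)
6. F is the centroid of triangle HST ⇒ F = (19/48, 17/48)
2·[PDS] = -25/112, 2·[DSF] = -25/448
[PDS]:[DSF] = -25/112:-25/448 = 4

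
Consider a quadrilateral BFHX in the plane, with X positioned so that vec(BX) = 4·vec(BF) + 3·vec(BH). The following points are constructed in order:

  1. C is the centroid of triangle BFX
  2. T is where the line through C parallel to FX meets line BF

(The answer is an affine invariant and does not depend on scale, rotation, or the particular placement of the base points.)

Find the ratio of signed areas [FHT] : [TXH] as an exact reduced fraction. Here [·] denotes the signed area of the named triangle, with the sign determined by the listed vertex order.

[FHT]:[TXH] = 1/16

Choose coordinates B = (0, 0), F = (1, 0), H = (0, 1), X = (4, 3).
1. C is the centroid of triangle BFX ⇒ C = (5/3, 1)
2. T is where the line through C parallel to FX meets line BF ⇒ T = (2/3, 0)
2·[FHT] = 1/3, 2·[TXH] = 16/3
[FHT]:[TXH] = 1/3:16/3 = 1/16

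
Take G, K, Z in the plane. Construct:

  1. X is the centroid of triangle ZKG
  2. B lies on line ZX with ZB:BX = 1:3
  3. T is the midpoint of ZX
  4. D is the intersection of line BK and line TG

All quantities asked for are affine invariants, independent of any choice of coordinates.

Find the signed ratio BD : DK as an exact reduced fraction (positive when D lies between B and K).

Work in coordinates with G = (0, 0), K = (1, 0), Z = (0, 1).
1. X is the centroid of triangle ZKG ⇒ X = (1/3, 1/3)
2. B lies on line ZX with ZB:BX = 1:3 ⇒ B = (1/12, 5/6)
3. T is the midpoint of ZX ⇒ T = (1/6, 2/3)
4. D is the intersection of line BK and line TG ⇒ D = (5/27, 20/27)
D = B + t·(K−B) with t = 1/9, so BD:DK = t:(1−t) = 1/9:8/9

BD:DK = 1/8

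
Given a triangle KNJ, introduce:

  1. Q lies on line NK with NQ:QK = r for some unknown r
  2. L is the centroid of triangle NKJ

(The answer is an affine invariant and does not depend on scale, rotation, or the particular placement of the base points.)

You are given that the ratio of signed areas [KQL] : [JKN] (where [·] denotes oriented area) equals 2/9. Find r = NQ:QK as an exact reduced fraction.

Choose coordinates K = (0, 0), N = (1, 0), J = (0, 1).
1. With NQ:QK = r, write λ = r/(r+1) so Q = N + λ·(K−N); Q is affine-linear in λ
2. L is the centroid of triangle NKJ ⇒ L = (1/3, 1/3)
Every point depending on Q is an affine combination of Q and λ-independent points, so each such coordinate is linear in λ; the λ² term in each signed area is a multiple of (K−N)×(K−N) = 0, so 2·[KQL] and 2·[JKN] are each linear in λ. Evaluating at λ=0 and λ=1:
  2·[KQL] = -1/3·λ + 1/3,   2·[JKN] = 1
So [KQL]:[JKN] = (-1/3·λ + 1/3) / (1). Setting this equal to 2/9:
  -1/3·λ + 1/3 = 2/9·(1)  ⇒  λ = 1/3
Then r = λ/(1−λ) = (1/3)/(2/3) = 1/2. Check: with r = 1/2, Q = (2/3, 0) and [KQL]:[JKN] = 2/9 as required.

r = 1/2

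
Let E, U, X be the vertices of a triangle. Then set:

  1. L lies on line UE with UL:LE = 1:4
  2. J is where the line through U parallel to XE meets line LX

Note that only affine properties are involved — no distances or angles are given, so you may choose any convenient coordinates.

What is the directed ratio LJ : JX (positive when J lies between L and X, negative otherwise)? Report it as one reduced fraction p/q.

LJ:JX = -1/5

Choose coordinates E = (0, 0), U = (1, 0), X = (0, 1).
1. L lies on line UE with UL:LE = 1:4 ⇒ L = (4/5, 0)
2. J is where the line through U parallel to XE meets line LX ⇒ J = (1, -1/4)
J = L + t·(X−L) with t = -1/4, so LJ:JX = t:(1−t) = -1/4:5/4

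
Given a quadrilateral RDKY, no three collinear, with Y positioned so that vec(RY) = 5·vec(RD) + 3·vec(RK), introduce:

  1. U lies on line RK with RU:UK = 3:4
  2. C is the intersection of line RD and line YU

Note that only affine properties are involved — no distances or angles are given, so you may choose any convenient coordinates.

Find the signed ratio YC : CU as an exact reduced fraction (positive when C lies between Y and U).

Set R = (0, 0), D = (1, 0), K = (0, 1), Y = (5, 3); any affine frame gives the same invariant.
1. U lies on line RK with RU:UK = 3:4 ⇒ U = (0, 3/7)
2. C is the intersection of line RD and line YU ⇒ C = (-5/6, 0)
C = Y + t·(U−Y) with t = 7/6, so YC:CU = t:(1−t) = 7/6:-1/6

YC:CU = -7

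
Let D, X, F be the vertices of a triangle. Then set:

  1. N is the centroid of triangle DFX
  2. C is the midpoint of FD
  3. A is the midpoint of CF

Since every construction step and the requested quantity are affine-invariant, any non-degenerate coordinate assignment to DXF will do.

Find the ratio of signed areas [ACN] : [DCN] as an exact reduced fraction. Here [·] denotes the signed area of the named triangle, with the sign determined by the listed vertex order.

[ACN]:[DCN] = -1/2

Work in coordinates with D = (0, 0), X = (1, 0), F = (0, 1).
1. N is the centroid of triangle DFX ⇒ N = (1/3, 1/3)
2. C is the midpoint of FD ⇒ C = (0, 1/2)
3. A is the midpoint of CF ⇒ A = (0, 3/4)
2·[ACN] = 1/12, 2·[DCN] = -1/6
[ACN]:[DCN] = 1/12:-1/6 = -1/2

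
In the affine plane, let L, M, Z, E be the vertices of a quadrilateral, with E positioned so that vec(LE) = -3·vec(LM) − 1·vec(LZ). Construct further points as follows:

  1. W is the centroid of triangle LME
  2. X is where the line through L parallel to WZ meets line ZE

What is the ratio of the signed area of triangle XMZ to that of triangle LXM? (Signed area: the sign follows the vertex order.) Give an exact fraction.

[XMZ]:[LXM] = 5/6

Choose coordinates L = (0, 0), M = (1, 0), Z = (0, 1), E = (-3, -1).
1. W is the centroid of triangle LME ⇒ W = (-2/3, -1/3)
2. X is where the line through L parallel to WZ meets line ZE ⇒ X = (3/4, 3/2)
2·[XMZ] = -5/4, 2·[LXM] = -3/2
[XMZ]:[LXM] = -5/4:-3/2 = 5/6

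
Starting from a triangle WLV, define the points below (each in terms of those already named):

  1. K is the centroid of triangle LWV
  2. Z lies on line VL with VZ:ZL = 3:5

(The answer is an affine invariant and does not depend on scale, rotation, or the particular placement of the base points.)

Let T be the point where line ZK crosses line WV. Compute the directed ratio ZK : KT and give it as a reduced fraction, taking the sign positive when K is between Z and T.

Set W = (0, 0), L = (1, 0), V = (0, 1); any affine frame gives the same invariant.
1. K is the centroid of triangle LWV ⇒ K = (1/3, 1/3)
2. Z lies on line VL with VZ:ZL = 3:5 ⇒ Z = (3/8, 5/8)
line ZK meets WV at T = (0, -2)
K = Z + t·(T−Z) with t = 1/9, so ZK:KT = 1/9:8/9

ZK:KT = 1/8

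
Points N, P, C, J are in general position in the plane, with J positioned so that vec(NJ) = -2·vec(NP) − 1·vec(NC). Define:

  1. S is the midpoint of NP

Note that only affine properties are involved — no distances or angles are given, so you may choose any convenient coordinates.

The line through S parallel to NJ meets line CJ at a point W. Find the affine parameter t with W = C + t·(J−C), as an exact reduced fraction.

t = 5/4

Set N = (0, 0), P = (1, 0), C = (0, 1), J = (-2, -1); any affine frame gives the same invariant.
1. S is the midpoint of NP ⇒ S = (1/2, 0)
through S parallel to NJ: direction (-2, -1); meets CJ at W = (-5/2, -3/2)
W = C + t·(J−C) with t = 5/4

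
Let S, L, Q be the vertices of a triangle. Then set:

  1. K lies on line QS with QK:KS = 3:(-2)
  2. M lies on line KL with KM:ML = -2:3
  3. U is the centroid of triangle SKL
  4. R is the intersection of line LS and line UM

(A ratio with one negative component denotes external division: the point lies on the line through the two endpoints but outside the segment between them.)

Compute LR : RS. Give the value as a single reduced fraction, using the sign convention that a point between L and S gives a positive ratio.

LR:RS = 3/5

Work in coordinates with S = (0, 0), L = (1, 0), Q = (0, 1).
1. K lies on line QS with QK:KS = 3:(-2) ⇒ K = (0, -2)
2. M lies on line KL with KM:ML = -2:3 ⇒ M = (-2, -6)
3. U is the centroid of triangle SKL ⇒ U = (1/3, -2/3)
4. R is the intersection of line LS and line UM ⇒ R = (5/8, 0)
R = L + t·(S−L) with t = 3/8, so LR:RS = t:(1−t) = 3/8:5/8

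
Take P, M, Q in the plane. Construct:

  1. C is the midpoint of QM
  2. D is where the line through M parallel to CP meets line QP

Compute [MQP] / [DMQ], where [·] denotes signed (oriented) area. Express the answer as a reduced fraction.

Set P = (0, 0), M = (1, 0), Q = (0, 1); any affine frame gives the same invariant.
1. C is the midpoint of QM ⇒ C = (1/2, 1/2)
2. D is where the line through M parallel to CP meets line QP ⇒ D = (0, -1)
2·[MQP] = 1, 2·[DMQ] = 2
[MQP]:[DMQ] = 1:2 = 1/2

[MQP]:[DMQ] = 1/2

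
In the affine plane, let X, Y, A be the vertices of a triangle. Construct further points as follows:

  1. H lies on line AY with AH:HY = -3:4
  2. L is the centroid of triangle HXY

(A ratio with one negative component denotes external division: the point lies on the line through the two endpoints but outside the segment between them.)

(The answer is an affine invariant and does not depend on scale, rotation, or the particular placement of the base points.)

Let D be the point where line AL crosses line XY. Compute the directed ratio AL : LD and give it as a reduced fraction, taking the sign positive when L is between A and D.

AL:LD = -1/4

Set X = (0, 0), Y = (1, 0), A = (0, 1); any affine frame gives the same invariant.
1. H lies on line AY with AH:HY = -3:4 ⇒ H = (-3, 4)
2. L is the centroid of triangle HXY ⇒ L = (-2/3, 4/3)
line AL meets XY at D = (2, 0)
L = A + t·(D−A) with t = -1/3, so AL:LD = -1/3:4/3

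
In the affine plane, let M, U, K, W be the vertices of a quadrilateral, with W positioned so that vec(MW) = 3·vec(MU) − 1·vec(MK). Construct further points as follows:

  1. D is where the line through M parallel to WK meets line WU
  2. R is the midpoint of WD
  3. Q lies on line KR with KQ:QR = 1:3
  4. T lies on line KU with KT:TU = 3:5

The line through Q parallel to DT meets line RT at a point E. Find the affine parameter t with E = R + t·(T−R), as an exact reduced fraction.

t = 27/20

Choose coordinates M = (0, 0), U = (1, 0), K = (0, 1), W = (3, -1).
1. D is where the line through M parallel to WK meets line WU ⇒ D = (-3, 2)
2. R is the midpoint of WD ⇒ R = (0, 1/2)
3. Q lies on line KR with KQ:QR = 1:3 ⇒ Q = (0, 7/8)
4. T lies on line KU with KT:TU = 3:5 ⇒ T = (3/8, 5/8)
through Q parallel to DT: direction (27/8, -11/8); meets RT at E = (81/160, 107/160)
E = R + t·(T−R) with t = 27/20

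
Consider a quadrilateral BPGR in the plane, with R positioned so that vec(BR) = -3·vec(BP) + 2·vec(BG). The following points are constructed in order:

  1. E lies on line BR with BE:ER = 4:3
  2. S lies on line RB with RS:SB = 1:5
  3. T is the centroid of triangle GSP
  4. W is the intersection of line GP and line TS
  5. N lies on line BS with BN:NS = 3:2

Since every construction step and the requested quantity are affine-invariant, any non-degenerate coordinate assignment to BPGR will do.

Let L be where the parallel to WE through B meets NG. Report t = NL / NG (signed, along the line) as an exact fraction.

t = -35/27

Set B = (0, 0), P = (1, 0), G = (0, 1), R = (-3, 2); any affine frame gives the same invariant.
1. E lies on line BR with BE:ER = 4:3 ⇒ E = (-12/7, 8/7)
2. S lies on line RB with RS:SB = 1:5 ⇒ S = (-5/2, 5/3)
3. T is the centroid of triangle GSP ⇒ T = (-1/2, 8/9)
4. W is the intersection of line GP and line TS ⇒ W = (1/2, 1/2)
5. N lies on line BS with BN:NS = 3:2 ⇒ N = (-3/2, 1)
through B parallel to WE: direction (-31/14, 9/14); meets NG at L = (-31/9, 1)
L = N + t·(G−N) with t = -35/27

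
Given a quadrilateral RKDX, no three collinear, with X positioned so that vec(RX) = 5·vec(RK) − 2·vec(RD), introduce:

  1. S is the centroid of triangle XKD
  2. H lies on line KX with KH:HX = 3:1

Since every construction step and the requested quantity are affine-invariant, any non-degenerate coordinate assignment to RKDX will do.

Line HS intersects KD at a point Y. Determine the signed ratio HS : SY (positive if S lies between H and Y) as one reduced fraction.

HS:SY = 5/4

Set R = (0, 0), K = (1, 0), D = (0, 1), X = (5, -2); any affine frame gives the same invariant.
1. S is the centroid of triangle XKD ⇒ S = (2, -1/3)
2. H lies on line KX with KH:HX = 3:1 ⇒ H = (4, -3/2)
line HS meets KD at Y = (2/5, 3/5)
S = H + t·(Y−H) with t = 5/9, so HS:SY = 5/9:4/9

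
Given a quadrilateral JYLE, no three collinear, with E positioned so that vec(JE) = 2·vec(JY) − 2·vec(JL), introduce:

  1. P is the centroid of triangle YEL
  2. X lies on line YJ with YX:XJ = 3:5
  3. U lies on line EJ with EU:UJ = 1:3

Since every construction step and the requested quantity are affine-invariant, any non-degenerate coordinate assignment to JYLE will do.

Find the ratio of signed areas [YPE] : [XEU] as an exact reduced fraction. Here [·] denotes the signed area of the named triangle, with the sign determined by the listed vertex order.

[YPE]:[XEU] = -16/15

Choose coordinates J = (0, 0), Y = (1, 0), L = (0, 1), E = (2, -2).
1. P is the centroid of triangle YEL ⇒ P = (1, -1/3)
2. X lies on line YJ with YX:XJ = 3:5 ⇒ X = (5/8, 0)
3. U lies on line EJ with EU:UJ = 1:3 ⇒ U = (3/2, -3/2)
2·[YPE] = 1/3, 2·[XEU] = -5/16
[YPE]:[XEU] = 1/3:-5/16 = -16/15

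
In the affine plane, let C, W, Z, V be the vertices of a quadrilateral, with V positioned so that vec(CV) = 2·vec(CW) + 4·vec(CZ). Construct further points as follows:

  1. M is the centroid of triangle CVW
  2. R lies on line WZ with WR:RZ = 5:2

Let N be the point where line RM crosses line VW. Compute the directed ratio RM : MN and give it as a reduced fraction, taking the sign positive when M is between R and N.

Assign C = (0, 0), W = (1, 0), Z = (0, 1), V = (2, 4) — the answer is frame-independent, so this choice is without loss of generality.
1. M is the centroid of triangle CVW ⇒ M = (1, 4/3)
2. R lies on line WZ with WR:RZ = 5:2 ⇒ R = (2/7, 5/7)
line RM meets VW at N = (67/47, 80/47)
M = R + t·(N−R) with t = 47/75, so RM:MN = 47/75:28/75

RM:MN = 47/28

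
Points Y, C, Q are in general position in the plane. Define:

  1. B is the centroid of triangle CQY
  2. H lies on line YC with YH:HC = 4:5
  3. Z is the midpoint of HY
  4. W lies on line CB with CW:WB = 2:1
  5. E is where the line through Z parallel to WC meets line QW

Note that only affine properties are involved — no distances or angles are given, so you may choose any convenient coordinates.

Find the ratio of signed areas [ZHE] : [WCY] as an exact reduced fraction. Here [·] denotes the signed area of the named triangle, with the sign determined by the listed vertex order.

[ZHE]:[WCY] = 31/81

Choose coordinates Y = (0, 0), C = (1, 0), Q = (0, 1).
1. B is the centroid of triangle CQY ⇒ B = (1/3, 1/3)
2. H lies on line YC with YH:HC = 4:5 ⇒ H = (4/9, 0)
3. Z is the midpoint of HY ⇒ Z = (2/9, 0)
4. W lies on line CB with CW:WB = 2:1 ⇒ W = (5/9, 2/9)
5. E is where the line through Z parallel to WC meets line QW ⇒ E = (80/81, -31/81)
2·[ZHE] = -62/729, 2·[WCY] = -2/9
[ZHE]:[WCY] = -62/729:-2/9 = 31/81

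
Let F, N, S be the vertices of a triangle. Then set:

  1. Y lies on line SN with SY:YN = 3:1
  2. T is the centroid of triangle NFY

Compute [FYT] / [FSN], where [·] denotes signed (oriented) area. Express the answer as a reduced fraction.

Work in coordinates with F = (0, 0), N = (1, 0), S = (0, 1).
1. Y lies on line SN with SY:YN = 3:1 ⇒ Y = (3/4, 1/4)
2. T is the centroid of triangle NFY ⇒ T = (7/12, 1/12)
2·[FYT] = -1/12, 2·[FSN] = -1
[FYT]:[FSN] = -1/12:-1 = 1/12

[FYT]:[FSN] = 1/12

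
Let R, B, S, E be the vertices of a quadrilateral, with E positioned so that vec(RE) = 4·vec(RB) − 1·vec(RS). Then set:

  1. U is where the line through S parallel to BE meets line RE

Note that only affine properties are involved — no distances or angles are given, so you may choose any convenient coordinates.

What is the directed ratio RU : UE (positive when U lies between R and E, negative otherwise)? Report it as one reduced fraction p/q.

RU:UE = -3/2

Work in coordinates with R = (0, 0), B = (1, 0), S = (0, 1), E = (4, -1).
1. U is where the line through S parallel to BE meets line RE ⇒ U = (12, -3)
U = R + t·(E−R) with t = 3, so RU:UE = t:(1−t) = 3:-2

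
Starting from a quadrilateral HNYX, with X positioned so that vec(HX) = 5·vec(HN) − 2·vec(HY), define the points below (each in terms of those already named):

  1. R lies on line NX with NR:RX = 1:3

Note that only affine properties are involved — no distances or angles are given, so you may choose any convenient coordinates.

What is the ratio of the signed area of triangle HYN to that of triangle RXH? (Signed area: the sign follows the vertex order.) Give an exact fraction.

Assign H = (0, 0), N = (1, 0), Y = (0, 1), X = (5, -2) — the answer is frame-independent, so this choice is without loss of generality.
1. R lies on line NX with NR:RX = 1:3 ⇒ R = (2, -1/2)
2·[HYN] = -1, 2·[RXH] = -3/2
[HYN]:[RXH] = -1:-3/2 = 2/3

[HYN]:[RXH] = 2/3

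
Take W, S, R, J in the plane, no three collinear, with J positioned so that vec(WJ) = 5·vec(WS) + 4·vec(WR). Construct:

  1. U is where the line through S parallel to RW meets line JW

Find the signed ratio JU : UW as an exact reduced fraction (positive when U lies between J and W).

JU:UW = 4

Choose coordinates W = (0, 0), S = (1, 0), R = (0, 1), J = (5, 4).
1. U is where the line through S parallel to RW meets line JW ⇒ U = (1, 4/5)
U = J + t·(W−J) with t = 4/5, so JU:UW = t:(1−t) = 4/5:1/5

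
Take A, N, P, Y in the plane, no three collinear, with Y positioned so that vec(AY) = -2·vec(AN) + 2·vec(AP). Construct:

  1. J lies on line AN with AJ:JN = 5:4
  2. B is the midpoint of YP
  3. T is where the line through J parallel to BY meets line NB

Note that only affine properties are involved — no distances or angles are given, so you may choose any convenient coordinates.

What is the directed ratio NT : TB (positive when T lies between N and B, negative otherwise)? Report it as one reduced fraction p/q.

NT:TB = -4/13

Set A = (0, 0), N = (1, 0), P = (0, 1), Y = (-2, 2); any affine frame gives the same invariant.
1. J lies on line AN with AJ:JN = 5:4 ⇒ J = (5/9, 0)
2. B is the midpoint of YP ⇒ B = (-1, 3/2)
3. T is where the line through J parallel to BY meets line NB ⇒ T = (17/9, -2/3)
T = N + t·(B−N) with t = -4/9, so NT:TB = t:(1−t) = -4/9:13/9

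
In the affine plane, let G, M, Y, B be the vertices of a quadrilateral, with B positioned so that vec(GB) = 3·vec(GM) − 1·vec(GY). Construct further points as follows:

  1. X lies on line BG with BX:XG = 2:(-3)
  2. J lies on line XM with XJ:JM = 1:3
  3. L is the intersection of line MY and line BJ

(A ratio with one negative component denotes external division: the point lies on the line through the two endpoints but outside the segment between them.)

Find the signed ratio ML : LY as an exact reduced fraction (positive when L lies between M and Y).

ML:LY = -6/17

Work in coordinates with G = (0, 0), M = (1, 0), Y = (0, 1), B = (3, -1).
1. X lies on line BG with BX:XG = 2:(-3) ⇒ X = (9, -3)
2. J lies on line XM with XJ:JM = 1:3 ⇒ J = (7, -9/4)
3. L is the intersection of line MY and line BJ ⇒ L = (17/11, -6/11)
L = M + t·(Y−M) with t = -6/11, so ML:LY = t:(1−t) = -6/11:17/11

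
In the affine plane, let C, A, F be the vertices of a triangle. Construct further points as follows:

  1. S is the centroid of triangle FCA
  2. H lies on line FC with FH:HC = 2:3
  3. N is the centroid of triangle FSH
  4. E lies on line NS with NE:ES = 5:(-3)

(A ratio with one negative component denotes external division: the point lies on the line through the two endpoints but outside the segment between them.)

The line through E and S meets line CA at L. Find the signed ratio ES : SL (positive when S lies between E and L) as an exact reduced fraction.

Choose coordinates C = (0, 0), A = (1, 0), F = (0, 1).
1. S is the centroid of triangle FCA ⇒ S = (1/3, 1/3)
2. H lies on line FC with FH:HC = 2:3 ⇒ H = (0, 3/5)
3. N is the centroid of triangle FSH ⇒ N = (1/9, 29/45)
4. E lies on line NS with NE:ES = 5:(-3) ⇒ E = (2/3, -2/15)
line ES meets CA at L = (4/7, 0)
S = E + t·(L−E) with t = 7/2, so ES:SL = 7/2:-5/2

ES:SL = -7/5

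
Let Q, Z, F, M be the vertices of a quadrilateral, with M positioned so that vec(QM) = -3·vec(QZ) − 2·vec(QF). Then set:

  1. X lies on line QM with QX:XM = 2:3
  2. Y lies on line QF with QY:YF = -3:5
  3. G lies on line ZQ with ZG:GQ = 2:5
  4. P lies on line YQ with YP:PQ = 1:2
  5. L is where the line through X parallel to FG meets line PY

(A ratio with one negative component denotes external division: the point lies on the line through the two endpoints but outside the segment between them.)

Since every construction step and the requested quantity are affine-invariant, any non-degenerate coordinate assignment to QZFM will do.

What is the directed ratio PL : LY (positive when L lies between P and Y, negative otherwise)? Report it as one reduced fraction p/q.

PL:LY = -74/49

Set Q = (0, 0), Z = (1, 0), F = (0, 1), M = (-3, -2); any affine frame gives the same invariant.
1. X lies on line QM with QX:XM = 2:3 ⇒ X = (-6/5, -4/5)
2. Y lies on line QF with QY:YF = -3:5 ⇒ Y = (0, -3/2)
3. G lies on line ZQ with ZG:GQ = 2:5 ⇒ G = (5/7, 0)
4. P lies on line YQ with YP:PQ = 1:2 ⇒ P = (0, -1)
5. L is where the line through X parallel to FG meets line PY ⇒ L = (0, -62/25)
L = P + t·(Y−P) with t = 74/25, so PL:LY = t:(1−t) = 74/25:-49/25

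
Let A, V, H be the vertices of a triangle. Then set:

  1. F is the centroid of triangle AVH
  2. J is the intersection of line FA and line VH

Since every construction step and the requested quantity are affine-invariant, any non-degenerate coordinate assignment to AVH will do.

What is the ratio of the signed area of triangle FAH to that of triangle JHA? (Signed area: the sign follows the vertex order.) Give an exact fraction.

Choose coordinates A = (0, 0), V = (1, 0), H = (0, 1).
1. F is the centroid of triangle AVH ⇒ F = (1/3, 1/3)
2. J is the intersection of line FA and line VH ⇒ J = (1/2, 1/2)
2·[FAH] = -1/3, 2·[JHA] = 1/2
[FAH]:[JHA] = -1/3:1/2 = -2/3

[FAH]:[JHA] = -2/3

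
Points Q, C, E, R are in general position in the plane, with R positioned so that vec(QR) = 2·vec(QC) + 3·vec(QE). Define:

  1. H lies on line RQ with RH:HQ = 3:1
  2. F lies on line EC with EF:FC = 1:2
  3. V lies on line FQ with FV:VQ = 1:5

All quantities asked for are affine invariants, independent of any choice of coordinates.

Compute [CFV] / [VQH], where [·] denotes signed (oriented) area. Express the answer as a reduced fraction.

[CFV]:[VQH] = 8/5

Work in coordinates with Q = (0, 0), C = (1, 0), E = (0, 1), R = (2, 3).
1. H lies on line RQ with RH:HQ = 3:1 ⇒ H = (1/2, 3/4)
2. F lies on line EC with EF:FC = 1:2 ⇒ F = (1/3, 2/3)
3. V lies on line FQ with FV:VQ = 1:5 ⇒ V = (5/18, 5/9)
2·[CFV] = 1/9, 2·[VQH] = 5/72
[CFV]:[VQH] = 1/9:5/72 = 8/5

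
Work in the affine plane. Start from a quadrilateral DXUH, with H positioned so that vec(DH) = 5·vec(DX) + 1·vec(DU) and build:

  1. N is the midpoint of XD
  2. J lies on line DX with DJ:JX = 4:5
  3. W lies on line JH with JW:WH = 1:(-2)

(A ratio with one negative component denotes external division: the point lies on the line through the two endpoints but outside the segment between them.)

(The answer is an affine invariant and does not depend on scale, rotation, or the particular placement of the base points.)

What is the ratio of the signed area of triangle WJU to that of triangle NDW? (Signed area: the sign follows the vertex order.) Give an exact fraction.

Choose coordinates D = (0, 0), X = (1, 0), U = (0, 1), H = (5, 1).
1. N is the midpoint of XD ⇒ N = (1/2, 0)
2. J lies on line DX with DJ:JX = 4:5 ⇒ J = (4/9, 0)
3. W lies on line JH with JW:WH = 1:(-2) ⇒ W = (-37/9, -1)
2·[WJU] = 5, 2·[NDW] = 1/2
[WJU]:[NDW] = 5:1/2 = 10

[WJU]:[NDW] = 10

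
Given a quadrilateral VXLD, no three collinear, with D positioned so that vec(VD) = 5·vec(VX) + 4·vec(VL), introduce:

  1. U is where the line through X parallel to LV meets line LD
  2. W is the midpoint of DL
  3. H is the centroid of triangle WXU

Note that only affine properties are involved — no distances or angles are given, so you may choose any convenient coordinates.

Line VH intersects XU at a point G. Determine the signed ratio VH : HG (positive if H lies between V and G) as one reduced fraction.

Assign V = (0, 0), X = (1, 0), L = (0, 1), D = (5, 4) — the answer is frame-independent, so this choice is without loss of generality.
1. U is where the line through X parallel to LV meets line LD ⇒ U = (1, 8/5)
2. W is the midpoint of DL ⇒ W = (5/2, 5/2)
3. H is the centroid of triangle WXU ⇒ H = (3/2, 41/30)
line VH meets XU at G = (1, 41/45)
H = V + t·(G−V) with t = 3/2, so VH:HG = 3/2:-1/2

VH:HG = -3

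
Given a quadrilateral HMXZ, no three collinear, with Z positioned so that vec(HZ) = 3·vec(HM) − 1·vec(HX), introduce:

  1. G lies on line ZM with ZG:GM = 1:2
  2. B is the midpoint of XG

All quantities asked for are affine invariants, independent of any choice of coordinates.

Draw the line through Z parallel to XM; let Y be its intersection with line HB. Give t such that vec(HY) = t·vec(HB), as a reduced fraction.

t = 3/2

Work in coordinates with H = (0, 0), M = (1, 0), X = (0, 1), Z = (3, -1).
1. G lies on line ZM with ZG:GM = 1:2 ⇒ G = (7/3, -2/3)
2. B is the midpoint of XG ⇒ B = (7/6, 1/6)
through Z parallel to XM: direction (1, -1); meets HB at Y = (7/4, 1/4)
Y = H + t·(B−H) with t = 3/2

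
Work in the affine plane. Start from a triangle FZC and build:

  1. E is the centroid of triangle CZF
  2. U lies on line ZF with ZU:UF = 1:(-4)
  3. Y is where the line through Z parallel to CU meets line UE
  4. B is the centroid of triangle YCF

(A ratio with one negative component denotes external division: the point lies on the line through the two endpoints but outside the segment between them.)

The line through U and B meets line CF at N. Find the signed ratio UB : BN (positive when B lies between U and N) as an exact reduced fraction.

UB:BN = 49/11

Choose coordinates F = (0, 0), Z = (1, 0), C = (0, 1).
1. E is the centroid of triangle CZF ⇒ E = (1/3, 1/3)
2. U lies on line ZF with ZU:UF = 1:(-4) ⇒ U = (4/3, 0)
3. Y is where the line through Z parallel to CU meets line UE ⇒ Y = (11/15, 1/5)
4. B is the centroid of triangle YCF ⇒ B = (11/45, 2/5)
line UB meets CF at N = (0, 24/49)
B = U + t·(N−U) with t = 49/60, so UB:BN = 49/60:11/60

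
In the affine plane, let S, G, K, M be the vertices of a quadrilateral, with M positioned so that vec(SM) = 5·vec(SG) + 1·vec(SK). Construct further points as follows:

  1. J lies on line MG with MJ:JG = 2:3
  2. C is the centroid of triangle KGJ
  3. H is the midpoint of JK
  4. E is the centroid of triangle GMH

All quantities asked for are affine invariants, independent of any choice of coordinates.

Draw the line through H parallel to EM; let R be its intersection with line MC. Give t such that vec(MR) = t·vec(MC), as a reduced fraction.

Choose coordinates S = (0, 0), G = (1, 0), K = (0, 1), M = (5, 1).
1. J lies on line MG with MJ:JG = 2:3 ⇒ J = (17/5, 3/5)
2. C is the centroid of triangle KGJ ⇒ C = (22/15, 8/15)
3. H is the midpoint of JK ⇒ H = (17/10, 4/5)
4. E is the centroid of triangle GMH ⇒ E = (77/30, 3/5)
through H parallel to EM: direction (73/30, 2/5); meets MC at R = (-28/5, -2/5)
R = M + t·(C−M) with t = 3

t = 3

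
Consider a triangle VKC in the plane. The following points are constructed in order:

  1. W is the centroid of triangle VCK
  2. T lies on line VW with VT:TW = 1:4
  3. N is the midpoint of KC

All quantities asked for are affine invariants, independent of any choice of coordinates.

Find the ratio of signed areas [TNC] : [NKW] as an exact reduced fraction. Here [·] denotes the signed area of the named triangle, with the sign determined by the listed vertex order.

[TNC]:[NKW] = -13/5

Choose coordinates V = (0, 0), K = (1, 0), C = (0, 1).
1. W is the centroid of triangle VCK ⇒ W = (1/3, 1/3)
2. T lies on line VW with VT:TW = 1:4 ⇒ T = (1/15, 1/15)
3. N is the midpoint of KC ⇒ N = (1/2, 1/2)
2·[TNC] = 13/30, 2·[NKW] = -1/6
[TNC]:[NKW] = 13/30:-1/6 = -13/5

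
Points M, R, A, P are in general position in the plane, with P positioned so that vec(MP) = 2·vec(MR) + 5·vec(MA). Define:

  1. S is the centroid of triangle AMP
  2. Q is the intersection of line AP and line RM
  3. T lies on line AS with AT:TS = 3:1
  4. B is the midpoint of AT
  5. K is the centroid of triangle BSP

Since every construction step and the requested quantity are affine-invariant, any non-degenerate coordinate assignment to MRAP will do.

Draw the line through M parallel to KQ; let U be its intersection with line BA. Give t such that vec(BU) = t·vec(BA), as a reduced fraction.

t = -191/21

Choose coordinates M = (0, 0), R = (1, 0), A = (0, 1), P = (2, 5).
1. S is the centroid of triangle AMP ⇒ S = (2/3, 2)
2. Q is the intersection of line AP and line RM ⇒ Q = (-1/2, 0)
3. T lies on line AS with AT:TS = 3:1 ⇒ T = (1/2, 7/4)
4. B is the midpoint of AT ⇒ B = (1/4, 11/8)
5. K is the centroid of triangle BSP ⇒ K = (35/36, 67/24)
through M parallel to KQ: direction (-53/36, -67/24); meets BA at U = (53/21, 67/14)
U = B + t·(A−B) with t = -191/21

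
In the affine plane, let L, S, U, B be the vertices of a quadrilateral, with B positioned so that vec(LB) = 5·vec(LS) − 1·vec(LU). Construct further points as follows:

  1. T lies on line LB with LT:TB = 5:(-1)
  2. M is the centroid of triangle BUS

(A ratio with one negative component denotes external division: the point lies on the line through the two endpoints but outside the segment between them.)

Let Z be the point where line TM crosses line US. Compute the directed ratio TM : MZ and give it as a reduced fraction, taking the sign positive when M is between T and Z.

Set L = (0, 0), S = (1, 0), U = (0, 1), B = (5, -1); any affine frame gives the same invariant.
1. T lies on line LB with LT:TB = 5:(-1) ⇒ T = (25/4, -5/4)
2. M is the centroid of triangle BUS ⇒ M = (2, 0)
line TM meets US at Z = (7/12, 5/12)
M = T + t·(Z−T) with t = 3/4, so TM:MZ = 3/4:1/4

TM:MZ = 3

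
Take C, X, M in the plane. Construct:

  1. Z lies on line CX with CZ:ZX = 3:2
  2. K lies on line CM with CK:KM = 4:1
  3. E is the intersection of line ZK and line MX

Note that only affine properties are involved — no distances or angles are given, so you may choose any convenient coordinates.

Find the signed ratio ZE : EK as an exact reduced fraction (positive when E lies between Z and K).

ZE:EK = -2

Work in coordinates with C = (0, 0), X = (1, 0), M = (0, 1).
1. Z lies on line CX with CZ:ZX = 3:2 ⇒ Z = (3/5, 0)
2. K lies on line CM with CK:KM = 4:1 ⇒ K = (0, 4/5)
3. E is the intersection of line ZK and line MX ⇒ E = (-3/5, 8/5)
E = Z + t·(K−Z) with t = 2, so ZE:EK = t:(1−t) = 2:-1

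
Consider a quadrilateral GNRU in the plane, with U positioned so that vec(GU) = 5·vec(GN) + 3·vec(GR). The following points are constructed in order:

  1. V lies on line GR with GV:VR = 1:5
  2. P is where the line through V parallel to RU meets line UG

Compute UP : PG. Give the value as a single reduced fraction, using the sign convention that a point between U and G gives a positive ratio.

Set G = (0, 0), N = (1, 0), R = (0, 1), U = (5, 3); any affine frame gives the same invariant.
1. V lies on line GR with GV:VR = 1:5 ⇒ V = (0, 1/6)
2. P is where the line through V parallel to RU meets line UG ⇒ P = (5/6, 1/2)
P = U + t·(G−U) with t = 5/6, so UP:PG = t:(1−t) = 5/6:1/6

UP:PG = 5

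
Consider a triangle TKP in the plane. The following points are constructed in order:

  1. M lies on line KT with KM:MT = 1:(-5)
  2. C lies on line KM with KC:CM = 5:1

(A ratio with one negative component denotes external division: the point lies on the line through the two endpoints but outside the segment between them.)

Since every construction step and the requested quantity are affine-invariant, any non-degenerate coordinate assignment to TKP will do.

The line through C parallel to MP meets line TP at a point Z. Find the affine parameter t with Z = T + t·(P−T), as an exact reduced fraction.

t = 29/30

Work in coordinates with T = (0, 0), K = (1, 0), P = (0, 1).
1. M lies on line KT with KM:MT = 1:(-5) ⇒ M = (5/4, 0)
2. C lies on line KM with KC:CM = 5:1 ⇒ C = (29/24, 0)
through C parallel to MP: direction (-5/4, 1); meets TP at Z = (0, 29/30)
Z = T + t·(P−T) with t = 29/30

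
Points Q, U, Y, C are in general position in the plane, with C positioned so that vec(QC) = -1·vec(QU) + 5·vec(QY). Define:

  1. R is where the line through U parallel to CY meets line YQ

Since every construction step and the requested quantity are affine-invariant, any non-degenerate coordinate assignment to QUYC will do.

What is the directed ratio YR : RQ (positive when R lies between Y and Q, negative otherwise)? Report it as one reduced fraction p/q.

YR:RQ = -3/4

Work in coordinates with Q = (0, 0), U = (1, 0), Y = (0, 1), C = (-1, 5).
1. R is where the line through U parallel to CY meets line YQ ⇒ R = (0, 4)
R = Y + t·(Q−Y) with t = -3, so YR:RQ = t:(1−t) = -3:4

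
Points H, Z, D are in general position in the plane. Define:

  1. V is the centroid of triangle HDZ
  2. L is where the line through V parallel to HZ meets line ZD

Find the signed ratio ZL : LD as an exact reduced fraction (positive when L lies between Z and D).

ZL:LD = 1/2

Set H = (0, 0), Z = (1, 0), D = (0, 1); any affine frame gives the same invariant.
1. V is the centroid of triangle HDZ ⇒ V = (1/3, 1/3)
2. L is where the line through V parallel to HZ meets line ZD ⇒ L = (2/3, 1/3)
L = Z + t·(D−Z) with t = 1/3, so ZL:LD = t:(1−t) = 1/3:2/3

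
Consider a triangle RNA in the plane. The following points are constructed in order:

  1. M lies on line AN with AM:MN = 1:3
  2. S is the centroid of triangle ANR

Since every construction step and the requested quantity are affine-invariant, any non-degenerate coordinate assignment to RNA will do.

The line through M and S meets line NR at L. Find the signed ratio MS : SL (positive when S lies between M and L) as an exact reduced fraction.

Work in coordinates with R = (0, 0), N = (1, 0), A = (0, 1).
1. M lies on line AN with AM:MN = 1:3 ⇒ M = (1/4, 3/4)
2. S is the centroid of triangle ANR ⇒ S = (1/3, 1/3)
line MS meets NR at L = (2/5, 0)
S = M + t·(L−M) with t = 5/9, so MS:SL = 5/9:4/9

MS:SL = 5/4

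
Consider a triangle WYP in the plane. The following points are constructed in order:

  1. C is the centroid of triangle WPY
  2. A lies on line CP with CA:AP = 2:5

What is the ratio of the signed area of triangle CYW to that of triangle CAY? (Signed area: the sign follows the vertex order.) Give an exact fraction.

Set W = (0, 0), Y = (1, 0), P = (0, 1); any affine frame gives the same invariant.
1. C is the centroid of triangle WPY ⇒ C = (1/3, 1/3)
2. A lies on line CP with CA:AP = 2:5 ⇒ A = (5/21, 11/21)
2·[CYW] = -1/3, 2·[CAY] = -2/21
[CYW]:[CAY] = -1/3:-2/21 = 7/2

[CYW]:[CAY] = 7/2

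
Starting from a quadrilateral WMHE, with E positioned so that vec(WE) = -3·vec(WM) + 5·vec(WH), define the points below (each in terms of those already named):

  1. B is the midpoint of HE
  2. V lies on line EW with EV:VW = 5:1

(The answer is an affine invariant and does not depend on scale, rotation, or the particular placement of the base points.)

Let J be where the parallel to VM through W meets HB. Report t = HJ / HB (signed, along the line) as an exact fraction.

Work in coordinates with W = (0, 0), M = (1, 0), H = (0, 1), E = (-3, 5).
1. B is the midpoint of HE ⇒ B = (-3/2, 3)
2. V lies on line EW with EV:VW = 5:1 ⇒ V = (-1/2, 5/6)
through W parallel to VM: direction (3/2, -5/6); meets HB at J = (9/7, -5/7)
J = H + t·(B−H) with t = -6/7

t = -6/7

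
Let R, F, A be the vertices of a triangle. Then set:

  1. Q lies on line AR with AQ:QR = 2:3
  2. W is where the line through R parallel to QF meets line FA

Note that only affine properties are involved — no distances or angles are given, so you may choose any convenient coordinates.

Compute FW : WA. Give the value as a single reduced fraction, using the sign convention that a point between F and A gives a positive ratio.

Choose coordinates R = (0, 0), F = (1, 0), A = (0, 1).
1. Q lies on line AR with AQ:QR = 2:3 ⇒ Q = (0, 3/5)
2. W is where the line through R parallel to QF meets line FA ⇒ W = (5/2, -3/2)
W = F + t·(A−F) with t = -3/2, so FW:WA = t:(1−t) = -3/2:5/2

FW:WA = -3/5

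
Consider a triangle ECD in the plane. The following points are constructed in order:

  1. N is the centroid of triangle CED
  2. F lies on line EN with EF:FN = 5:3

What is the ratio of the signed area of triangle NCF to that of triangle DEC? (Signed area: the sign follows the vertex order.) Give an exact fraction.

Work in coordinates with E = (0, 0), C = (1, 0), D = (0, 1).
1. N is the centroid of triangle CED ⇒ N = (1/3, 1/3)
2. F lies on line EN with EF:FN = 5:3 ⇒ F = (5/24, 5/24)
2·[NCF] = -1/8, 2·[DEC] = 1
[NCF]:[DEC] = -1/8:1 = -1/8

[NCF]:[DEC] = -1/8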